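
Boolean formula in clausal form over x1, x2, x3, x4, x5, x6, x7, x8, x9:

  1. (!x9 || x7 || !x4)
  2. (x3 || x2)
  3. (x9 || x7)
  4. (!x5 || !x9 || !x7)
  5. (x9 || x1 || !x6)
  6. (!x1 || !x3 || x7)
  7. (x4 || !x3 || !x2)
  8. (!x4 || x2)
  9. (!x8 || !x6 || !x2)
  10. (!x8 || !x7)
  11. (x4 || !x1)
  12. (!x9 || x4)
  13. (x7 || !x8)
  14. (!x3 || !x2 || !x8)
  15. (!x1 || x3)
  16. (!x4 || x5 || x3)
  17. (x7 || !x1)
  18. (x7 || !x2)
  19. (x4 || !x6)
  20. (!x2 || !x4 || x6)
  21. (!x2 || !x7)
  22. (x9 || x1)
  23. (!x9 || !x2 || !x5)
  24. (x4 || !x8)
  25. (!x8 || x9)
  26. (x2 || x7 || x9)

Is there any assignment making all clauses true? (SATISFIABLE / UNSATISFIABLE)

UNSATISFIABLE

x2 = True:
  propagation gives x7=True; an empty clause results — contradiction.
x2 = False:
  propagation gives x3=True, x4=False, x1=False, x9=False; an empty clause results — contradiction.
Every branch closes, so no satisfying assignment exists.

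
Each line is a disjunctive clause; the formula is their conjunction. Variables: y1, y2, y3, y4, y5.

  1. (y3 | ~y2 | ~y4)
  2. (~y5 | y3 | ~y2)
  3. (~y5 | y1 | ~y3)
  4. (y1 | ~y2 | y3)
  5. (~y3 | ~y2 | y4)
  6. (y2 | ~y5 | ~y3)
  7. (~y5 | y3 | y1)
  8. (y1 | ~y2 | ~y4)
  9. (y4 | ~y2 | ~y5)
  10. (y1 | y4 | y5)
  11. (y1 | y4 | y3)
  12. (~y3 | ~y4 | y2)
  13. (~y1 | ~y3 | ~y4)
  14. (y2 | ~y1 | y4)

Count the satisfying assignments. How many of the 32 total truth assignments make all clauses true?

The models are:
  y1=0 y2=0 y3=0 y4=1 y5=0
  y1=1 y2=0 y3=0 y4=1 y5=0
  y1=1 y2=0 y3=0 y4=1 y5=1
  y1=1 y2=1 y3=0 y4=0 y5=0
Count: 4.

4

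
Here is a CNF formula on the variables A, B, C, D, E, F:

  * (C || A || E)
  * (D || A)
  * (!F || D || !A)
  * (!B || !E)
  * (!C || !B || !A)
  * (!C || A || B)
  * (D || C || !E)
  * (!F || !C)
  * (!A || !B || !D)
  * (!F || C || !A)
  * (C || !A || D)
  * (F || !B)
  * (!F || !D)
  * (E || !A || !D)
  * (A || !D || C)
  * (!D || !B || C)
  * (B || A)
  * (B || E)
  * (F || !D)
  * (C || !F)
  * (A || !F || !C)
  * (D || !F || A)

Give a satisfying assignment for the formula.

A=T, B=F, C=T, D=F, E=T, F=F

Check each clause:
  1. (E || C || A) — A is true.
  2. (A || D) — A is true.
  3. (!F || D || !A) — !F is true.
  4. (!E || !B) — !B is true.
  5. (!A || !C || !B) — !B is true.
  6. (!C || A || B) — A is true.
  7. (C || !E || D) — C is true.
  8. (!C || !F) — !F is true.
  9. (!D || !B || !A) — !D is true.
  10. (!F || C || !A) — !F is true.
  11. (D || !A || C) — C is true.
  12. (F || !B) — !B is true.
  13. (!D || !F) — !F is true.
  14. (E || !D || !A) — !D is true.
  15. (C || !D || A) — A is true.
  16. (!D || C || !B) — C is true.
  17. (A || B) — A is true.
  18. (B || E) — E is true.
  19. (F || !D) — !D is true.
  20. (!F || C) — !F is true.
  21. (!C || !F || A) — A is true.
  22. (!F || A || D) — A is true.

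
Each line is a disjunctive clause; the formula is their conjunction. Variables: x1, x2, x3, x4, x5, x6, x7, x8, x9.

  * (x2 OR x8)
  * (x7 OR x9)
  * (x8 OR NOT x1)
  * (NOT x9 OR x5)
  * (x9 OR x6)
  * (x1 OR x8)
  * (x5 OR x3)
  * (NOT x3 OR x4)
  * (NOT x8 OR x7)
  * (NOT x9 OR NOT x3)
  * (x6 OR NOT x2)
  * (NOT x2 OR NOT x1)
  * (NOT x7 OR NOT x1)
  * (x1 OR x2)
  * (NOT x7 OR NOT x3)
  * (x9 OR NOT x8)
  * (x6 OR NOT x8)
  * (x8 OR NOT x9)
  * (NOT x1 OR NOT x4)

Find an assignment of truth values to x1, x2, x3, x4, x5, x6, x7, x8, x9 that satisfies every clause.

x5 occurs only positively in the remaining clauses — set x5 = True.
x6 occurs only positively in the remaining clauses — set x6 = True.
Try x1 = False.
  then x8 is forced to True.
  then x7 is forced to True.
  then x2 is forced to True.
  then x3 is forced to False.
  then x9 is forced to True.
x4 is now unconstrained; take x4 = True.

x1=0, x2=1, x3=0, x4=1, x5=1, x6=1, x7=1, x8=1, x9=1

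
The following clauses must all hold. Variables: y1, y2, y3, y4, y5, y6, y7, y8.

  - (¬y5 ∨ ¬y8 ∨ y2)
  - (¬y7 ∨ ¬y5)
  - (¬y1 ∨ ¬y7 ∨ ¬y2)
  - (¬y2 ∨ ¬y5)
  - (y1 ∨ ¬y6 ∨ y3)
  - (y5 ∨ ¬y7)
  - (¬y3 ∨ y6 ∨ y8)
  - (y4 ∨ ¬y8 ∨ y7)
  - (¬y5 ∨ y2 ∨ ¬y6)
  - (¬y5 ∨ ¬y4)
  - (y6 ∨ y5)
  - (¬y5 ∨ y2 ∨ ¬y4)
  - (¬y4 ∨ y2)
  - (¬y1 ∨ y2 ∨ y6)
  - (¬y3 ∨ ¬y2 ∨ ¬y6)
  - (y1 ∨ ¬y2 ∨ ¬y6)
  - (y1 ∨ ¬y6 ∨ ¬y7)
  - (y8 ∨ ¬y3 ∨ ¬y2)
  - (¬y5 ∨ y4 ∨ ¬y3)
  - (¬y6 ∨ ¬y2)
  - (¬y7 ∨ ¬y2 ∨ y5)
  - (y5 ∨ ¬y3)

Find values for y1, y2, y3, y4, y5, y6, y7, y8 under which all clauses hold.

y1=F, y2=F, y3=F, y4=F, y5=T, y6=F, y7=F, y8=F

Try y1 = False.
Try y2 = False.
  then y4 is forced to False.
For the remaining variables, y3 = False, y5 = True, y6 = False, y7 = False, y8 = False works.
Every clause has at least one true literal under this assignment.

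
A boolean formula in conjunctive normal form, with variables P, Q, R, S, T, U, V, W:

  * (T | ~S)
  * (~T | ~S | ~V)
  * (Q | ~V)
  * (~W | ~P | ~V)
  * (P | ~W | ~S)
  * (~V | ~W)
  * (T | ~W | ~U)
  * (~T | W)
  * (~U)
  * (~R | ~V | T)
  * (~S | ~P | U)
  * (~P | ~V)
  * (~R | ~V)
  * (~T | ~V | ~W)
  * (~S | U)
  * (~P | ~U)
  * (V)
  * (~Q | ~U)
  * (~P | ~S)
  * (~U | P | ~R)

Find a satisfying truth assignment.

The clause (~U) is unit: U must be False.
(~S) is a unit clause, so S = False.
(V) is a unit clause, so V = True.
The clause (Q) is unit: Q must be True.
Unit propagation: (~W) forces W = False.
The clause (~T) is unit: T must be False.
Unit propagation: (~R) forces R = False.
(~P) is a unit clause, so P = False.

P = F, Q = T, R = F, S = F, T = F, U = F, V = T, W = F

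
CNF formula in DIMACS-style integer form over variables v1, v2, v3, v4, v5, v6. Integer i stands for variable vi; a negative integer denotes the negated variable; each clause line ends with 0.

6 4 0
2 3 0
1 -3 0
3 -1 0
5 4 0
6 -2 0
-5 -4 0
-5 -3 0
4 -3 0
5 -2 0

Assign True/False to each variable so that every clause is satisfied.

v1 = True, v2 = False, v3 = True, v4 = True, v5 = False, v6 = True

v6 occurs only positively in the remaining clauses — set v6 = True.
Try v1 = True.
  then v3 is forced to True.
  then v5 is forced to False.
  then v4 is forced to True.
  then v2 is forced to False.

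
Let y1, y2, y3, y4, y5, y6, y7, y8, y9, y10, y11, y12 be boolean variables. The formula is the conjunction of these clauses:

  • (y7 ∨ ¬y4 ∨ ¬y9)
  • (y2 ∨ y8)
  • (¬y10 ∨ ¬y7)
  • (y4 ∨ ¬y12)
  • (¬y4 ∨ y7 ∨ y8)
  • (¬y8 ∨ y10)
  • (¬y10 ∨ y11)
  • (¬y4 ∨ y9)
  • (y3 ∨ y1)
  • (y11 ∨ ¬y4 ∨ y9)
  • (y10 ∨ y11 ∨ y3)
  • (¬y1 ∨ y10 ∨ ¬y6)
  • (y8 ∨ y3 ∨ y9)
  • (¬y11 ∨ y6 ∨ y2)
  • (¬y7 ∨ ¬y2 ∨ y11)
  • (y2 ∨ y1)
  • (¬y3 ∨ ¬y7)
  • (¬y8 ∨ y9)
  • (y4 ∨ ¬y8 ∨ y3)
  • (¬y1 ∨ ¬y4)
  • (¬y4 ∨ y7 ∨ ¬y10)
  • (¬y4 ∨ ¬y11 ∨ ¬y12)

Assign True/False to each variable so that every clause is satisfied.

y1 = True, y2 = True, y3 = False, y4 = False, y5 = True, y6 = False, y7 = True, y8 = False, y9 = True, y10 = False, y11 = True, y12 = False

y12 occurs only negated in the remaining clauses — set y12 = False.
Set y1 = True and propagate.
  then y4 is forced to False.
Branch on y2: take y2 = True.
Try y3 = False.
  then y8 is forced to False.
  then y9 is forced to True.
For the remaining variables, y5 = True, y6 = False, y7 = True, y10 = False, y11 = True works.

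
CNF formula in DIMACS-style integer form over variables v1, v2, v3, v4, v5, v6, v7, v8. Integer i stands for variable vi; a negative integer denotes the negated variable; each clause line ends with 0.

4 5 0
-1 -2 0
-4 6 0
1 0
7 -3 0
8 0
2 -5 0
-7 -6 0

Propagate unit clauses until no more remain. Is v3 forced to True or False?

(v1) stands alone — v1 = True.
(~v1 \/ ~v2) with v1 = True leaves only ~v2, so v2 = False.
(v8) is a unit clause: v8 = True.
From (v2 \/ ~v5) and v2 = False: v5 = False.
From (v5 \/ v4) and v5 = False: v4 = True.
In (v6 \/ ~v4), ~v4 is now false; v6 must hold, so v6 = True.
From (~v7 \/ ~v6) and v6 = True: v7 = False.
(v7 \/ ~v3): since v7 = False, the clause reduces to (~v3). v3 = False.

False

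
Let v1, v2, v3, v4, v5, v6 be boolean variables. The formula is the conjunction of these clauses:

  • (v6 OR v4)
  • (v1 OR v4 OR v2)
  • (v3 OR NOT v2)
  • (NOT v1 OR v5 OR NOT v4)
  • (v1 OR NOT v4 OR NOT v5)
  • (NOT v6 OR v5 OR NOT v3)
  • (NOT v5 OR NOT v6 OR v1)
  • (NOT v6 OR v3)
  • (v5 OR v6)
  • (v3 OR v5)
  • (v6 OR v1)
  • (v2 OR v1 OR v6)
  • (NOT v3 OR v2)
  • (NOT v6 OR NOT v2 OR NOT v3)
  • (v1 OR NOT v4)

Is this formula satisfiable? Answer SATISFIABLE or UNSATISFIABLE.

Branch on v1: take v1 = True.
Branch on v2: take v2 = False.
  then v3 is forced to False.
  then v6 is forced to False.
  then v4 is forced to True.
  then v5 is forced to True.
So v1=True, v2=False, v3=False, v4=True, v5=True, v6=False is a satisfying assignment.

SATISFIABLE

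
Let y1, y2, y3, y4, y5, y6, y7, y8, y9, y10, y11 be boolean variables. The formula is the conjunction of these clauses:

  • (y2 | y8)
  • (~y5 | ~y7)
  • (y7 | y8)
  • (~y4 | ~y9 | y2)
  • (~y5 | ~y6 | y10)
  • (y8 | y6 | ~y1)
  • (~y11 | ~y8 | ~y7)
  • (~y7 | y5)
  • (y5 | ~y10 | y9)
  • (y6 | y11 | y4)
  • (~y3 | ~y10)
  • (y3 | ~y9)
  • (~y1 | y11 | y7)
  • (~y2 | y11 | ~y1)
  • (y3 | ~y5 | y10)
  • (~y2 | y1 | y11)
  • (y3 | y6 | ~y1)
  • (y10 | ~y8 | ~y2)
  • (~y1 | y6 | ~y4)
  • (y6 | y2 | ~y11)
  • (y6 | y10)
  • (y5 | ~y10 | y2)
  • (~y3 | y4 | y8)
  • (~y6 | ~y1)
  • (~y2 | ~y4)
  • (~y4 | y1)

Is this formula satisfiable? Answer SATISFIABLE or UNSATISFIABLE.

SATISFIABLE

Try y1 = False.
  then y4 is forced to False.
Branch on y2: take y2 = False.
  then y8 is forced to True.
Set y3 = False and propagate.
  then y9 is forced to False.
The remaining clauses are satisfied by y5 = True, y6 = True, y7 = False, y10 = True, y11 = False.
So y1=F  y2=F  y3=F  y4=F  y5=T  y6=T  y7=F  y8=T  y9=F  y10=T  y11=F is a satisfying assignment.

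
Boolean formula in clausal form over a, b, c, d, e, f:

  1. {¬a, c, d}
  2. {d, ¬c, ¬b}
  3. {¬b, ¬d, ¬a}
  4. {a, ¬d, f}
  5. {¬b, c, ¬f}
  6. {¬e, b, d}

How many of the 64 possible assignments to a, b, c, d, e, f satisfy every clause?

Case analysis on d and b:
  d=T, b=T: remaining (a,c,e,f) ∈ {(F,T,F,T); (F,T,T,T)} — 2.
  d=T, b=F: c, e free; 3 ways for (a,f) × 2^2 = 12.
  d=F, b=T: remaining (a,c,e,f) ∈ {(F,F,F,F); (F,F,T,F)} — 2.
  d=F, b=F: f free; 3 ways for (a,c,e) × 2^1 = 6.
Total: 2 + 12 + 2 + 6 = 22.

22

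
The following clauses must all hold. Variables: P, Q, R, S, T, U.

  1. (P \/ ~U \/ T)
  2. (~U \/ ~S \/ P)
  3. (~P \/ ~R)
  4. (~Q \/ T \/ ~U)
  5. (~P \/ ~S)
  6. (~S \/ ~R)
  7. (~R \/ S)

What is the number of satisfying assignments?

17

Case analysis on P and S:
  P=1, S=1: a clause becomes empty — 0.
  P=1, S=0: 7 of the 16 assignments to (Q,R,T,U) work.
  P=0, S=1: remaining (Q,R,T,U) ∈ {(0,0,0,0); (0,0,1,0); (1,0,0,0); (1,0,1,0)} — 4.
  P=0, S=0: Q free; 3 ways for (R,T,U) × 2^1 = 6.
Total: 0 + 7 + 4 + 6 = 17.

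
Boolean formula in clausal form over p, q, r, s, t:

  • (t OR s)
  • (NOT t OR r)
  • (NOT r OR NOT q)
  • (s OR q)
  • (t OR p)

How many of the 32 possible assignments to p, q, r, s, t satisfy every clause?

5

Satisfying assignments:
  p=F q=F r=T s=T t=T
  p=T q=F r=F s=T t=F
  p=T q=F r=T s=T t=F
  p=T q=F r=T s=T t=T
  p=T q=T r=F s=T t=F
That's 5 in total.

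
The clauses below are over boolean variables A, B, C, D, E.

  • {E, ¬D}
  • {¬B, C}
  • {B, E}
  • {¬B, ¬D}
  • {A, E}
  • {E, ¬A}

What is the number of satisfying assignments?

10

Case analysis on E and B:
  E=T, B=T: remaining (A,C,D) ∈ {(F,T,F); (T,T,F)} — 2.
  E=T, B=F: A, C, D free → 2^3 = 8.
  E=F, B=T: a clause becomes empty — 0.
  E=F, B=F: a clause becomes empty — 0.
Total: 2 + 8 + 0 + 0 = 10.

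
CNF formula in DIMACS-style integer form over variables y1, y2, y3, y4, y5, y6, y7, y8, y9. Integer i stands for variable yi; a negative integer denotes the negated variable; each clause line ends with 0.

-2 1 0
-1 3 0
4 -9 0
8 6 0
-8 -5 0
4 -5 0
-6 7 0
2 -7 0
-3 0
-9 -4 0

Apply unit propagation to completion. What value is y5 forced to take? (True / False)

(~y3) stands alone — y3 = False.
(~y1 \/ y3): since y3 = False, the clause reduces to (~y1). y1 = False.
In (y1 \/ ~y2), y1 is now false; ~y2 must hold, so y2 = False.
(y2 \/ ~y7): since y2 = False, the clause reduces to (~y7). y7 = False.
In (~y6 \/ y7), y7 is now false; ~y6 must hold, so y6 = False.
(y6 \/ y8): since y6 = False, the clause reduces to (y8). y8 = True.
From (~y5 \/ ~y8) and y8 = True: y5 = False.

False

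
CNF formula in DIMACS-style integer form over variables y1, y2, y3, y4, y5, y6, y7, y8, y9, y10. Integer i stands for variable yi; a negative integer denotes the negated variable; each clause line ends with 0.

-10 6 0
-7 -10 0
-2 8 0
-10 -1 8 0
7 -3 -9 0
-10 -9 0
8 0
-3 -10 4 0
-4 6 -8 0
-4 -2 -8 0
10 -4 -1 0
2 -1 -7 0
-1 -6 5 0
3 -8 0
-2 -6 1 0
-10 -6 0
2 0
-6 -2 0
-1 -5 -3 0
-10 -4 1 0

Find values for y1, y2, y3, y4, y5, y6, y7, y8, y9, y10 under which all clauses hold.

y1=F, y2=T, y3=T, y4=F, y5=F, y6=F, y7=T, y8=T, y9=F, y10=F

(y8) is a unit clause, so y8 = True.
(y3) is a unit clause, so y3 = True.
The clause (y2) is unit: y2 must be True.
The clause (!y4) is unit: y4 must be False.
The clause (!y10) is unit: y10 must be False.
(!y6) is a unit clause, so y6 = False.
Pure literal: y1 appears only negated; assign y1 = False.
y5 occurs only negated in the remaining clauses — set y5 = False.
Set y7 = True and propagate.
y9 is now unconstrained; take y9 = False.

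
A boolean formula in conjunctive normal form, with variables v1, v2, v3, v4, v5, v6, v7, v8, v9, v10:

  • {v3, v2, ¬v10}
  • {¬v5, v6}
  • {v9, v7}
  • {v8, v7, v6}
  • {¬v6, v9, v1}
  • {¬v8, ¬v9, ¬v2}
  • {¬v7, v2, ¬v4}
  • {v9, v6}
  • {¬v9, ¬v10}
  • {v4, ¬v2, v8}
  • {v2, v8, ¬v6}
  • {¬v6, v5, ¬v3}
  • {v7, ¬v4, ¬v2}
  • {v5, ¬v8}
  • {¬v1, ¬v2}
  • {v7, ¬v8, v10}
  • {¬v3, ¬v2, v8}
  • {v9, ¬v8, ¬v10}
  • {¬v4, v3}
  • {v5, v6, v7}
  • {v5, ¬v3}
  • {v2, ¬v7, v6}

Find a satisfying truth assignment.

Set v1 = True and propagate.
  then v2 is forced to False.
Try v3 = True.
  then v5 is forced to True.
  then v6 is forced to True.
  then v8 is forced to True.
Branch on v4: take v4 = False.
For the remaining variables, v7 = True, v9 = False, v10 = False works.

v1=T, v2=F, v3=T, v4=F, v5=T, v6=T, v7=T, v8=T, v9=F, v10=F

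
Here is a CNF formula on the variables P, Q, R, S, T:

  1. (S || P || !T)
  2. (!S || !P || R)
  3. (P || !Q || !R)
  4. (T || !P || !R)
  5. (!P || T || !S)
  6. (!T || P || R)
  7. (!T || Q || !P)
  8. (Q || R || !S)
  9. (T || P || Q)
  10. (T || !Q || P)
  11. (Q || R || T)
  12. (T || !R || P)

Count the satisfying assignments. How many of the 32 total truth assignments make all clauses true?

5

Satisfying assignments:
  P=0 Q=0 R=1 S=1 T=1
  P=1 Q=1 R=0 S=0 T=0
  P=1 Q=1 R=0 S=0 T=1
  P=1 Q=1 R=1 S=0 T=1
  P=1 Q=1 R=1 S=1 T=1
Count: 5.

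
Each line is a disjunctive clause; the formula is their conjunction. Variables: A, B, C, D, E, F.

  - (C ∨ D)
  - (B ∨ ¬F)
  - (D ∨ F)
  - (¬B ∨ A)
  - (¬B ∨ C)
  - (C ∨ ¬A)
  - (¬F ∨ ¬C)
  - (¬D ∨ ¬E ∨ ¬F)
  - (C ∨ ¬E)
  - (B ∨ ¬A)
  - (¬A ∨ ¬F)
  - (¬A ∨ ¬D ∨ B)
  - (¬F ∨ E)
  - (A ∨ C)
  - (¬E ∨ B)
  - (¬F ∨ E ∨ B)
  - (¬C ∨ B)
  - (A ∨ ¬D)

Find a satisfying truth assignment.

A=1, B=1, C=1, D=1, E=1, F=0

Branch on A: take A = True.
  then C is forced to True.
  then F is forced to False.
  then D is forced to True.
  then B is forced to True.
E is now unconstrained; take E = True.
Every clause has at least one true literal under this assignment.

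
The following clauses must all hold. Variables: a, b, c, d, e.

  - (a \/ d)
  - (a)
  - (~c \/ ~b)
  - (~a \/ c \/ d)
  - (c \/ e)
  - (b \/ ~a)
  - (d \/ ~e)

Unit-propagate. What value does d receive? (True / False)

True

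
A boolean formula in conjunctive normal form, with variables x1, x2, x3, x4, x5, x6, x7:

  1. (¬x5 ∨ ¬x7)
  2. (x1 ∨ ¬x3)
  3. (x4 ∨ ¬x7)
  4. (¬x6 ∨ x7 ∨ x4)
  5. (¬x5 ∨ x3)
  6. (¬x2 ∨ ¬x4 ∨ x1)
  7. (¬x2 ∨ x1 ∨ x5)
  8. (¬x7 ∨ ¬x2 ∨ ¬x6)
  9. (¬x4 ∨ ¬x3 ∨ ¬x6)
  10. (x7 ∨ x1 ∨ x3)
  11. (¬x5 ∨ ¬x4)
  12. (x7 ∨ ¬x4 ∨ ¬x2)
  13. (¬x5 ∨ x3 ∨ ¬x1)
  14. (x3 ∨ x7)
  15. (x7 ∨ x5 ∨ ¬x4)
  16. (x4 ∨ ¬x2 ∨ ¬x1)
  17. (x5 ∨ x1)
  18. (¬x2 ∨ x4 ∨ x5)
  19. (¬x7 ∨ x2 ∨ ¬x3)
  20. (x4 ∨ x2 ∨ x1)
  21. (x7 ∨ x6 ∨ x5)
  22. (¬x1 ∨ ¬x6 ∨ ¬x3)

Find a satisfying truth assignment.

x1=T, x2=T, x3=F, x4=T, x5=F, x6=F, x7=T

Check each clause:
  1. (¬x7 ∨ ¬x5) — ¬x5 is true.
  2. (¬x3 ∨ x1) — x1 is true.
  3. (x4 ∨ ¬x7) — x4 is true.
  4. (x4 ∨ x7 ∨ ¬x6) — ¬x6 is true.
  5. (x3 ∨ ¬x5) — ¬x5 is true.
  6. (x1 ∨ ¬x2 ∨ ¬x4) — x1 is true.
  7. (¬x2 ∨ x5 ∨ x1) — x1 is true.
  8. (¬x2 ∨ ¬x6 ∨ ¬x7) — ¬x6 is true.
  9. (¬x4 ∨ ¬x3 ∨ ¬x6) — ¬x6 is true.
  10. (x1 ∨ x3 ∨ x7) — x1 is true.
  11. (¬x5 ∨ ¬x4) — ¬x5 is true.
  12. (x7 ∨ ¬x4 ∨ ¬x2) — x7 is true.
  13. (¬x1 ∨ ¬x5 ∨ x3) — ¬x5 is true.
  14. (x7 ∨ x3) — x7 is true.
  15. (x7 ∨ x5 ∨ ¬x4) — x7 is true.
  16. (x4 ∨ ¬x2 ∨ ¬x1) — x4 is true.
  17. (x1 ∨ x5) — x1 is true.
  18. (x4 ∨ x5 ∨ ¬x2) — x4 is true.
  19. (¬x7 ∨ x2 ∨ ¬x3) — x2 is true.
  20. (x2 ∨ x1 ∨ x4) — x1 is true.
  21. (x5 ∨ x6 ∨ x7) — x7 is true.
  22. (¬x6 ∨ ¬x3 ∨ ¬x1) — ¬x6 is true.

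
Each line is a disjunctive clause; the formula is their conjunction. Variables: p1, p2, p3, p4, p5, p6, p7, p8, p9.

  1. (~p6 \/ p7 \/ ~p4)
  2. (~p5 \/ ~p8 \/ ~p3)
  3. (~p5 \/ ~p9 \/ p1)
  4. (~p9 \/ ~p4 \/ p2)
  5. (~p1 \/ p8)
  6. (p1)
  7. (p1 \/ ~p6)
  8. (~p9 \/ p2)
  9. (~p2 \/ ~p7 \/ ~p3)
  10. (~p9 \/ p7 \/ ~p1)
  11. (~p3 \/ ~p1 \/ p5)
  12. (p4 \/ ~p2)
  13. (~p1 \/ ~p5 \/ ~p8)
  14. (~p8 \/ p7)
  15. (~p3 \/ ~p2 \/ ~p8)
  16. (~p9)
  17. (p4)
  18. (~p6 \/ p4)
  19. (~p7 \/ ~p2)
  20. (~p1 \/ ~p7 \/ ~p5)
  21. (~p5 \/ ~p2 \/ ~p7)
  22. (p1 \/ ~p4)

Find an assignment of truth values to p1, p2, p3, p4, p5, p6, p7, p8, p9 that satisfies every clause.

p1=T, p2=F, p3=F, p4=T, p5=F, p6=F, p7=T, p8=T, p9=F

Unit propagation: (p1) forces p1 = True.
Unit propagation: (p8) forces p8 = True.
Unit propagation: (~p5) forces p5 = False.
The clause (~p3) is unit: p3 must be False.
The clause (p7) is unit: p7 must be True.
The clause (~p9) is unit: p9 must be False.
The clause (p4) is unit: p4 must be True.
(~p2) is a unit clause, so p2 = False.
p6 is now unconstrained; take p6 = False.
Every clause has at least one true literal under this assignment.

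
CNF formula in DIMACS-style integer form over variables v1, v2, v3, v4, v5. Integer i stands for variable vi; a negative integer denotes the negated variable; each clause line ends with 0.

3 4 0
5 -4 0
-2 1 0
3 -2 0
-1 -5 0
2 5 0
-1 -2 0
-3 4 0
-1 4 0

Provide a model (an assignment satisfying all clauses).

v1 = F, v2 = F, v3 = F, v4 = T, v5 = T

Branch on v1: take v1 = False.
  then v2 is forced to False.
  then v5 is forced to True.
The remaining clauses are satisfied by v3 = False, v4 = True.
Check each clause:
  1. (v3 ∨ v4) — v4 is true.
  2. (v5 ∨ ¬v4) — v5 is true.
  3. (¬v2 ∨ v1) — ¬v2 is true.
  4. (¬v2 ∨ v3) — ¬v2 is true.
  5. (¬v1 ∨ ¬v5) — ¬v1 is true.
  6. (v2 ∨ v5) — v5 is true.
  7. (¬v2 ∨ ¬v1) — ¬v1 is true.
  8. (¬v3 ∨ v4) — v4 is true.
  9. (v4 ∨ ¬v1) — v4 is true.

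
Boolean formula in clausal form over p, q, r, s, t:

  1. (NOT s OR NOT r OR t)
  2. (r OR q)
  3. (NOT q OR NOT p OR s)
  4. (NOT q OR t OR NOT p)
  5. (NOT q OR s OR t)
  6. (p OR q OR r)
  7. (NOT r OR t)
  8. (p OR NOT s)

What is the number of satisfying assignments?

Split on q, then p.
  q=1, p=1: remaining (r,s,t) ∈ {(0,1,1); (1,1,1)} — 2.
  q=1, p=0: remaining (r,s,t) ∈ {(0,0,1); (1,0,1)} — 2.
  q=0, p=1: remaining (r,s,t) ∈ {(1,0,1); (1,1,1)} — 2.
  q=0, p=0: remaining (r,s,t) ∈ {(1,0,1)} — 1.
Total: 2 + 2 + 2 + 1 = 7.

7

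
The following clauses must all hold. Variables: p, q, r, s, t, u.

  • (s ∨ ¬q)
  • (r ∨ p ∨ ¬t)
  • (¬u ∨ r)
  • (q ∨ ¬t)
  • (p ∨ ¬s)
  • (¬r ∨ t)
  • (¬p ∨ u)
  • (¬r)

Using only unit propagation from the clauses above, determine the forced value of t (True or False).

(¬r) stands alone — r = False.
In (r ∨ ¬u), r is now false; ¬u must hold, so u = False.
In (¬p ∨ u), u is now false; ¬p must hold, so p = False.
In (¬t ∨ p ∨ r), r, p are now false; ¬t must hold, so t = False.

False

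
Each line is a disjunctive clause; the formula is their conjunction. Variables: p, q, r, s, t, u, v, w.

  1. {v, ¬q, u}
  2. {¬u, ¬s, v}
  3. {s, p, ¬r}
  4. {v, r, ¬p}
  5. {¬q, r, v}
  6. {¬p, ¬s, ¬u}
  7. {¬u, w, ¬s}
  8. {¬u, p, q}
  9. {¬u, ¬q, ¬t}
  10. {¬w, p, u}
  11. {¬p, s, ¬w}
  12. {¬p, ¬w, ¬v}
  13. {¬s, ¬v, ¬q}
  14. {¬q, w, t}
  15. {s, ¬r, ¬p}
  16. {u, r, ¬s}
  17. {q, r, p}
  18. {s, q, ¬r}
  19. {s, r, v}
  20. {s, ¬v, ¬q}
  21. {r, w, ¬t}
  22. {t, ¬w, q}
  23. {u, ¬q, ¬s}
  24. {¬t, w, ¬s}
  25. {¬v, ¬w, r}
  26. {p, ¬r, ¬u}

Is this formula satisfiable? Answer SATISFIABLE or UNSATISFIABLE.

SATISFIABLE

Branch on p: take p = False.
Set q = False and propagate.
  then u is forced to False.
  then w is forced to False.
  then r is forced to True.
  then s is forced to True.
  then t is forced to False.
v is now unconstrained; take v = True.
Every clause has at least one true literal under this assignment.
So p=False, q=False, r=True, s=True, t=False, u=False, v=True, w=False is a satisfying assignment.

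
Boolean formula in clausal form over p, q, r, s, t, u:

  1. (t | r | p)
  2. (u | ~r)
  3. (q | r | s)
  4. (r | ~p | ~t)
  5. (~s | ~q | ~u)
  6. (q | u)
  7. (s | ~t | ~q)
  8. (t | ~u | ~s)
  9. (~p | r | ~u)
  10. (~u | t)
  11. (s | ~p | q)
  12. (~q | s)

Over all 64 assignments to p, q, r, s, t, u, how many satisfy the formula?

Satisfying assignments:
  p=F q=F r=F s=T t=T u=T
  p=F q=F r=T s=F t=T u=T
  p=F q=F r=T s=T t=T u=T
  p=F q=T r=F s=T t=T u=F
  p=T q=F r=T s=T t=T u=T
  p=T q=T r=F s=T t=F u=F
Count: 6.

6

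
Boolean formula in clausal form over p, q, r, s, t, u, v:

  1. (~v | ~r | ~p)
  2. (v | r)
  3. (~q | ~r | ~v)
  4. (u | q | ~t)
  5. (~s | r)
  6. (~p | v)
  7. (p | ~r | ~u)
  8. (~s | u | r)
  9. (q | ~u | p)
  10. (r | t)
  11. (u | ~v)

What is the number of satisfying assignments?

9

Split on r, then u.
  r=1, u=1: a clause becomes empty — 0.
  r=1, u=0: s free; 3 ways for (p,q,t,v) × 2^1 = 6.
  r=0, u=1: remaining (p,q,s,t,v) ∈ {(0,1,0,1,1); (1,0,0,1,1); (1,1,0,1,1)} — 3.
  r=0, u=0: a clause becomes empty — 0.
Total: 0 + 6 + 3 + 0 = 9.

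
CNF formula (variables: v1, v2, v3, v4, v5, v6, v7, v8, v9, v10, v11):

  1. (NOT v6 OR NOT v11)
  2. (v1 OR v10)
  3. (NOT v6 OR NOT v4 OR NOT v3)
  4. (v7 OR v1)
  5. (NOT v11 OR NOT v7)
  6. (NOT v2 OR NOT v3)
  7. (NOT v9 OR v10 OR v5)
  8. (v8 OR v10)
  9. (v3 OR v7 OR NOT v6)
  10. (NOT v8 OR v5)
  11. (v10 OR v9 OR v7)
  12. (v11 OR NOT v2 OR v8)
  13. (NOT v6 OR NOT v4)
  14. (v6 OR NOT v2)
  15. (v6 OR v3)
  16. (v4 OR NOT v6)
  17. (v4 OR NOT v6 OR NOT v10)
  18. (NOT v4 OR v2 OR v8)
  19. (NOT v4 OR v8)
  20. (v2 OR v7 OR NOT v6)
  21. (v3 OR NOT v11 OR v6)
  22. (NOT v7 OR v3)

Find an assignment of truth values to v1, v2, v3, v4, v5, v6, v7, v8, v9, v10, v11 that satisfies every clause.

v1=True, v2=False, v3=True, v4=False, v5=True, v6=False, v7=False, v8=True, v9=True, v10=True, v11=True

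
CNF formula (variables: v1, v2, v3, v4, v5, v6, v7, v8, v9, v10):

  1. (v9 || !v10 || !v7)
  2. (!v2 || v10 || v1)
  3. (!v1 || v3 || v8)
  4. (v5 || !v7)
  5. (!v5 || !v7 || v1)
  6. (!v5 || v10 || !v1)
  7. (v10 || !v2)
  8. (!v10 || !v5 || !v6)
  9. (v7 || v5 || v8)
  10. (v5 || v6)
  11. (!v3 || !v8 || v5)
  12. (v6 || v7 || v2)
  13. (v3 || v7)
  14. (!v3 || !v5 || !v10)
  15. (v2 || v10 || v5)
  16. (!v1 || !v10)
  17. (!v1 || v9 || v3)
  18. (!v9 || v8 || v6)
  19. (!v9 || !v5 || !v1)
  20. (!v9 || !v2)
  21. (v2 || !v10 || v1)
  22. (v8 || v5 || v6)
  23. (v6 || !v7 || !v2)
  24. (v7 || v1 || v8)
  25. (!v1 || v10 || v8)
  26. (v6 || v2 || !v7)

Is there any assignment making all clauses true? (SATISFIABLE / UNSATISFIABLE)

SATISFIABLE

Try v1 = False.
For the remaining variables, v2 = False, v3 = True, v4 = True, v5 = True, v6 = True, v7 = False, v8 = True, v9 = False, v10 = False works.
So v1=False, v2=False, v3=True, v4=True, v5=True, v6=True, v7=False, v8=True, v9=False, v10=False is a satisfying assignment.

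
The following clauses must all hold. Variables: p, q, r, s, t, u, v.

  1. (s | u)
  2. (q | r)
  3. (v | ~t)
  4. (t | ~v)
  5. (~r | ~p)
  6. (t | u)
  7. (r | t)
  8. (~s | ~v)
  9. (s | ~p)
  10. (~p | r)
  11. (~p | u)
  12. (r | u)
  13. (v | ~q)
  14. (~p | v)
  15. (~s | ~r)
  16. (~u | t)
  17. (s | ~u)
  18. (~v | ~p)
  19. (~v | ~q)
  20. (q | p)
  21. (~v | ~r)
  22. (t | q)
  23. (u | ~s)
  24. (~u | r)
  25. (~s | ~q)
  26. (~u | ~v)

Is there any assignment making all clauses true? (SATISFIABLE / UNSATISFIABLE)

u = True:
  propagation gives t=True, v=True; an empty clause results — contradiction.
u = False:
  propagation gives s=True; an empty clause results — contradiction.
Every branch closes, so no satisfying assignment exists.

UNSATISFIABLE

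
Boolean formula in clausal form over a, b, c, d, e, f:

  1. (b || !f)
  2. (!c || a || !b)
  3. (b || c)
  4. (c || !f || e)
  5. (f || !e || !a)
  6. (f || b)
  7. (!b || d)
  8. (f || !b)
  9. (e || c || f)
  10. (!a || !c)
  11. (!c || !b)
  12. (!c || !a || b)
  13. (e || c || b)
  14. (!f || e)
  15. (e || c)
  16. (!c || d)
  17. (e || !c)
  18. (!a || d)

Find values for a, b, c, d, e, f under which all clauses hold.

a=T  b=T  c=F  d=T  e=T  f=T

Pure literal: d appears only positively; assign d = True.
Try a = True.
  then c is forced to False.
  then b is forced to True.
  then f is forced to True.
  then e is forced to True.
Every clause has at least one true literal under this assignment.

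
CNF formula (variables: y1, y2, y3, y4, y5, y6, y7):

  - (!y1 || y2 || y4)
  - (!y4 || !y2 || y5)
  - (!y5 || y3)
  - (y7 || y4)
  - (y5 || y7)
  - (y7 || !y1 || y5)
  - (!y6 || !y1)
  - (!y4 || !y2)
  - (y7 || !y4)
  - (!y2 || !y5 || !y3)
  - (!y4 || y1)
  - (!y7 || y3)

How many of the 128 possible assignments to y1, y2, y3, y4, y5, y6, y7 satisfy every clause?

Case analysis on y4 and y5:
  y4=T, y5=T: remaining (y1,y2,y3,y6,y7) ∈ {(T,F,T,F,T)} — 1.
  y4=T, y5=F: remaining (y1,y2,y3,y6,y7) ∈ {(T,F,T,F,T)} — 1.
  y4=F, y5=T: remaining (y1,y2,y3,y6,y7) ∈ {(F,F,T,F,T); (F,F,T,T,T)} — 2.
  y4=F, y5=F: 5 of the 32 assignments to (y1,y2,y3,y6,y7) work.
Total: 1 + 1 + 2 + 5 = 9.

9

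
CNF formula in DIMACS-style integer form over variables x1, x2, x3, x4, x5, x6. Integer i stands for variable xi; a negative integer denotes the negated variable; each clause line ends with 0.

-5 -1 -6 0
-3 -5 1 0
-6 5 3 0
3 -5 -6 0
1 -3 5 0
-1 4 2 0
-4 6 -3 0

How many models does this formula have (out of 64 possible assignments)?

19

Split on x3, then x5.
  x3=T, x5=T: remaining (x1,x2,x4,x6) ∈ {(T,T,F,F)} — 1.
  x3=T, x5=F: remaining (x1,x2,x4,x6) ∈ {(T,F,T,T); (T,T,F,F); (T,T,F,T); (T,T,T,T)} — 4.
  x3=F, x5=T: 7 of the 16 assignments to (x1,x2,x4,x6) work.
  x3=F, x5=F: 7 of the 16 assignments to (x1,x2,x4,x6) work.
Total: 1 + 4 + 7 + 7 = 19.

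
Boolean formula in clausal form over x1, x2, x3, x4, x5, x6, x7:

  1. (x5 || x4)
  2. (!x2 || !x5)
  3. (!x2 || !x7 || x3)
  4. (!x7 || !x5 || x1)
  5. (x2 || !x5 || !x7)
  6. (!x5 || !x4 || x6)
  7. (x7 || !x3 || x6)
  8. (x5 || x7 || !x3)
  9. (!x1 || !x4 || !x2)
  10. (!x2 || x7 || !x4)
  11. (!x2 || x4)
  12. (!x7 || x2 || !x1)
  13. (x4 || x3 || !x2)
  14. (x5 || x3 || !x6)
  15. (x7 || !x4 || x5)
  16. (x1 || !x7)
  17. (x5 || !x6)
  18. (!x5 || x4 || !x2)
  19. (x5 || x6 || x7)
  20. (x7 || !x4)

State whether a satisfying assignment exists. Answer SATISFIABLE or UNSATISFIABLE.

SATISFIABLE

Branch on x1: take x1 = False.
  then x7 is forced to False.
  then x4 is forced to False.
  then x5 is forced to True.
  then x2 is forced to False.
Try x3 = False.
x6 is now unconstrained; take x6 = True.
So x1 = False, x2 = False, x3 = False, x4 = False, x5 = True, x6 = True, x7 = False is a satisfying assignment.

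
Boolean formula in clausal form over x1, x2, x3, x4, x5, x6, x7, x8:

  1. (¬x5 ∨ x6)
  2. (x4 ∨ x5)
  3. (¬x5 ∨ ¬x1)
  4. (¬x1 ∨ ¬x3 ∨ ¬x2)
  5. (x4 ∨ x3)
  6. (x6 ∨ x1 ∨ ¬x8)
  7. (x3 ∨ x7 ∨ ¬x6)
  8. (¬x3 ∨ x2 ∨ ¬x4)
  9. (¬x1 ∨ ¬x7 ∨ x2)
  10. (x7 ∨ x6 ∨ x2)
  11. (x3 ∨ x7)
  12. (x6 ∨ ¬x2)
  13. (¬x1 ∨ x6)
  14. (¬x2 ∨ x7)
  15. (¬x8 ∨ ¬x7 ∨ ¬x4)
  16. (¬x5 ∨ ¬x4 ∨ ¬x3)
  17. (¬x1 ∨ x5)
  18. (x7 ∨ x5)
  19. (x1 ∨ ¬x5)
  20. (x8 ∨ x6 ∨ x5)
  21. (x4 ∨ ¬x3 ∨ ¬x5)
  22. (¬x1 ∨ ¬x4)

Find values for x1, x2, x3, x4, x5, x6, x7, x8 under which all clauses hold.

x1=F, x2=F, x3=F, x4=T, x5=F, x6=T, x7=T, x8=F

Check each clause:
  1. (x6 ∨ ¬x5) — ¬x5 is true.
  2. (x5 ∨ x4) — x4 is true.
  3. (¬x1 ∨ ¬x5) — ¬x5 is true.
  4. (¬x2 ∨ ¬x1 ∨ ¬x3) — ¬x3 is true.
  5. (x4 ∨ x3) — x4 is true.
  6. (x6 ∨ ¬x8 ∨ x1) — ¬x8 is true.
  7. (x3 ∨ x7 ∨ ¬x6) — x7 is true.
  8. (x2 ∨ ¬x3 ∨ ¬x4) — ¬x3 is true.
  9. (x2 ∨ ¬x1 ∨ ¬x7) — ¬x1 is true.
  10. (x6 ∨ x2 ∨ x7) — x6 is true.
  11. (x3 ∨ x7) — x7 is true.
  12. (x6 ∨ ¬x2) — x6 is true.
  13. (x6 ∨ ¬x1) — ¬x1 is true.
  14. (¬x2 ∨ x7) — ¬x2 is true.
  15. (¬x4 ∨ ¬x8 ∨ ¬x7) — ¬x8 is true.
  16. (¬x4 ∨ ¬x5 ∨ ¬x3) — ¬x5 is true.
  17. (x5 ∨ ¬x1) — ¬x1 is true.
  18. (x5 ∨ x7) — x7 is true.
  19. (¬x5 ∨ x1) — ¬x5 is true.
  20. (x8 ∨ x5 ∨ x6) — x6 is true.
  21. (¬x5 ∨ x4 ∨ ¬x3) — ¬x5 is true.
  22. (¬x1 ∨ ¬x4) — ¬x1 is true.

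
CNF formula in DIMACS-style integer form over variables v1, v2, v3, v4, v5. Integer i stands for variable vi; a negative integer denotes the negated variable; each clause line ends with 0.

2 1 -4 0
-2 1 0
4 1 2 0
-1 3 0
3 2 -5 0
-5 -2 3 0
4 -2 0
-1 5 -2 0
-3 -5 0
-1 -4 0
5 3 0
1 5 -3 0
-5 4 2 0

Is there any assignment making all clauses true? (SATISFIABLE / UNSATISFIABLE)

SATISFIABLE

Branch on v1: take v1 = True.
  then v3 is forced to True.
  then v5 is forced to False.
  then v2 is forced to False.
  then v4 is forced to False.
So v1 = T, v2 = F, v3 = T, v4 = F, v5 = F is a satisfying assignment.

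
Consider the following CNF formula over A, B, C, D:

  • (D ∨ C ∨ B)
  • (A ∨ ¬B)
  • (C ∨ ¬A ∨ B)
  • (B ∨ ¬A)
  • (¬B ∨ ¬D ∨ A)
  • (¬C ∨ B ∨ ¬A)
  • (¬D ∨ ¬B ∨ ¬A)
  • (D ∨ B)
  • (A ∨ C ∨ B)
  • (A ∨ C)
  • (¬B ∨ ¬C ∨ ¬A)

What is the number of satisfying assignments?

2

The models are:
  A=0 B=0 C=1 D=1
  A=1 B=1 C=0 D=0
Count: 2.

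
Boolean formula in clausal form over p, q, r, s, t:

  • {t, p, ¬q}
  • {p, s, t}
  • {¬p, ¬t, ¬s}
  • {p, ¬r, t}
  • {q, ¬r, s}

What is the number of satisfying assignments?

Case analysis on p and t:
  p=1, t=1: remaining (q,r,s) ∈ {(0,0,0); (1,0,0); (1,1,0)} — 3.
  p=1, t=0: 7 of the 8 assignments to (q,r,s) work.
  p=0, t=1: 7 of the 8 assignments to (q,r,s) work.
  p=0, t=0: remaining (q,r,s) ∈ {(0,0,1)} — 1.
Total: 3 + 7 + 7 + 1 = 18.

18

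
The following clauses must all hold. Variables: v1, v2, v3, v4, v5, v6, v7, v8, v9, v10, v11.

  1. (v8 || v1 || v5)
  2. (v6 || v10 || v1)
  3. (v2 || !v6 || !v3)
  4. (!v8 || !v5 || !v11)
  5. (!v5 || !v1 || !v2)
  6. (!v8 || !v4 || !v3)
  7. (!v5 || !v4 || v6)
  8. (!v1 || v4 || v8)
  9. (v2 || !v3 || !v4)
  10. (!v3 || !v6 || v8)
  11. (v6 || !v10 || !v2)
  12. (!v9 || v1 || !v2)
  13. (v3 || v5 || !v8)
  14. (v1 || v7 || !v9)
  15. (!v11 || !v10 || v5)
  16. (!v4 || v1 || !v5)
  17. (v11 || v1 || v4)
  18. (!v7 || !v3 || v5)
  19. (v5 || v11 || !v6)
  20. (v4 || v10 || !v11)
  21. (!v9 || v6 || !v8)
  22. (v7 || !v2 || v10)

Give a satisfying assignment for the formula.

Set v1 = True and propagate.
Branch on v2: take v2 = False.
Try v3 = False.
The remaining clauses are satisfied by v4 = True, v5 = True, v6 = True, v7 = False, v8 = True, v9 = True, v10 = False, v11 = False.

v1 = T  v2 = F  v3 = F  v4 = T  v5 = T  v6 = T  v7 = F  v8 = T  v9 = T  v10 = F  v11 = F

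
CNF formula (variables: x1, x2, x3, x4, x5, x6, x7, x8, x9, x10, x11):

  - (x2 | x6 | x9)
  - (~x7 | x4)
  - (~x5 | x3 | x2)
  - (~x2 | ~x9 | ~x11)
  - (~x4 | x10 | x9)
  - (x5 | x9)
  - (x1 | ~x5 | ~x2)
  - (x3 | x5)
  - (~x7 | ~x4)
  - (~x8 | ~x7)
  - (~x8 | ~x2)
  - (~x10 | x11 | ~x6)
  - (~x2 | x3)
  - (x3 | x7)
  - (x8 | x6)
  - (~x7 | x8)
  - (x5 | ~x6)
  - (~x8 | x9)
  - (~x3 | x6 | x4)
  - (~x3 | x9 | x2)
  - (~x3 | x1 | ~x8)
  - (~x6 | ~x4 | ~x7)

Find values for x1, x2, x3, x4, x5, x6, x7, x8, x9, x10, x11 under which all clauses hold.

x1=True  x2=True  x3=True  x4=True  x5=True  x6=True  x7=False  x8=False  x9=False  x10=True  x11=True

Check each clause:
  1. (x2 | x6 | x9) — x2 is true.
  2. (~x7 | x4) — ~x7 is true.
  3. (x3 | ~x5 | x2) — x3 is true.
  4. (~x9 | ~x2 | ~x11) — ~x9 is true.
  5. (~x4 | x10 | x9) — x10 is true.
  6. (x5 | x9) — x5 is true.
  7. (x1 | ~x2 | ~x5) — x1 is true.
  8. (x3 | x5) — x3 is true.
  9. (~x7 | ~x4) — ~x7 is true.
  10. (~x8 | ~x7) — ~x8 is true.
  11. (~x8 | ~x2) — ~x8 is true.
  12. (~x10 | x11 | ~x6) — x11 is true.
  13. (~x2 | x3) — x3 is true.
  14. (x3 | x7) — x3 is true.
  15. (x8 | x6) — x6 is true.
  16. (x8 | ~x7) — ~x7 is true.
  17. (~x6 | x5) — x5 is true.
  18. (x9 | ~x8) — ~x8 is true.
  19. (~x3 | x4 | x6) — x4 is true.
  20. (x2 | ~x3 | x9) — x2 is true.
  21. (~x3 | ~x8 | x1) — ~x8 is true.
  22. (~x4 | ~x7 | ~x6) — ~x7 is true.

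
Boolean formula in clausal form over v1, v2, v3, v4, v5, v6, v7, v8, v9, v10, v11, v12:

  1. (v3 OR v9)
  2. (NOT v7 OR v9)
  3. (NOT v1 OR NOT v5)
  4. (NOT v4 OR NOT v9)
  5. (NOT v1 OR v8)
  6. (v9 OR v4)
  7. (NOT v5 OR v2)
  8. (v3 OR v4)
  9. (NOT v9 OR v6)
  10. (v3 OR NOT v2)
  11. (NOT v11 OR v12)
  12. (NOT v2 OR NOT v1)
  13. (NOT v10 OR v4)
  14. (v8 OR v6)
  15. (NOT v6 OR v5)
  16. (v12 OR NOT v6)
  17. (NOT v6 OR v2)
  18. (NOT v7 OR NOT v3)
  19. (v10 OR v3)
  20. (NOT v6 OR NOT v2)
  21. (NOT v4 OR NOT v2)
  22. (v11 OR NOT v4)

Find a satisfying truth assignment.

v1 occurs only negated in the remaining clauses — set v1 = False.
Pure literal: v7 appears only negated; assign v7 = False.
Branch on v2: take v2 = False.
  then v5 is forced to False.
  then v6 is forced to False.
  then v9 is forced to False.
  then v3 is forced to True.
  then v4 is forced to True.
  then v8 is forced to True.
  then v11 is forced to True.
  then v12 is forced to True.
v10 is now unconstrained; take v10 = False.

v1=F  v2=F  v3=T  v4=T  v5=F  v6=F  v7=F  v8=T  v9=F  v10=F  v11=T  v12=T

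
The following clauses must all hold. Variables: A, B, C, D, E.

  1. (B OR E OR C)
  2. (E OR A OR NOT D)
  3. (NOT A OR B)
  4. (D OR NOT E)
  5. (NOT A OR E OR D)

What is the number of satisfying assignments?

Case analysis on E and A:
  E=T, A=T: remaining (B,C,D) ∈ {(T,F,T); (T,T,T)} — 2.
  E=T, A=F: remaining (B,C,D) ∈ {(F,F,T); (F,T,T); (T,F,T); (T,T,T)} — 4.
  E=F, A=T: remaining (B,C,D) ∈ {(T,F,T); (T,T,T)} — 2.
  E=F, A=F: remaining (B,C,D) ∈ {(F,T,F); (T,F,F); (T,T,F)} — 3.
Total: 2 + 4 + 2 + 3 = 11.

11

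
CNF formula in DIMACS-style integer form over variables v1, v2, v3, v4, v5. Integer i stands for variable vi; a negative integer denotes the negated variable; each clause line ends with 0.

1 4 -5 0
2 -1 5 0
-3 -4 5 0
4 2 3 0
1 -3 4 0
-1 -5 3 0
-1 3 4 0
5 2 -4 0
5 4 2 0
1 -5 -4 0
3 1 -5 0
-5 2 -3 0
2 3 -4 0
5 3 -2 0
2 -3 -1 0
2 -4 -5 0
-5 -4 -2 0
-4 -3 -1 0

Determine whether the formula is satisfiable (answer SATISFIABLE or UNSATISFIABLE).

Branch on v1: take v1 = True.
For the remaining variables, v2 = True, v3 = True, v4 = False, v5 = False works.
Every clause has at least one true literal under this assignment.
So v1=True, v2=True, v3=True, v4=False, v5=False is a satisfying assignment.

SATISFIABLE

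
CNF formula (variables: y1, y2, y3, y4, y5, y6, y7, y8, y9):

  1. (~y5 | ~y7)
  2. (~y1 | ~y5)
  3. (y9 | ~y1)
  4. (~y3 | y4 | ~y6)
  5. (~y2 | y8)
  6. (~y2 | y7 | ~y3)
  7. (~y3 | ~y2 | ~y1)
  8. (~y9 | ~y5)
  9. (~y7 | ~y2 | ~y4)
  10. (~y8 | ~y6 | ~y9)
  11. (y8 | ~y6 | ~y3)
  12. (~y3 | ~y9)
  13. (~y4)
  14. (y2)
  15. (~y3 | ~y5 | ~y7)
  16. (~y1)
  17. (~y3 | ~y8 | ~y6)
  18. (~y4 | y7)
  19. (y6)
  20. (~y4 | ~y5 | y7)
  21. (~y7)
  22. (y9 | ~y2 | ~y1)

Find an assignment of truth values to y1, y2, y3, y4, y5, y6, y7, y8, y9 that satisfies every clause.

y1=False, y2=True, y3=False, y4=False, y5=True, y6=True, y7=False, y8=True, y9=False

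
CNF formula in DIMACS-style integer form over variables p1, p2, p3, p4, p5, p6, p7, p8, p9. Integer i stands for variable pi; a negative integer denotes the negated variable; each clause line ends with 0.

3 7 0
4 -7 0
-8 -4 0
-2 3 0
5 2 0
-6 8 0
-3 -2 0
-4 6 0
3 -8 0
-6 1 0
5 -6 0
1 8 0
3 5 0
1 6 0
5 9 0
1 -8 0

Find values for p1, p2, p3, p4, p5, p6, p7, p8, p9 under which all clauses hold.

p1=T  p2=F  p3=T  p4=F  p5=T  p6=F  p7=F  p8=T  p9=T

Pure literal: p1 appears only positively; assign p1 = True.
p5 occurs only positively in the remaining clauses — set p5 = True.
Set p2 = False and propagate.
Try p3 = True.
Set p4 = False and propagate.
  then p7 is forced to False.
The remaining clauses are satisfied by p6 = False, p8 = True, p9 = True.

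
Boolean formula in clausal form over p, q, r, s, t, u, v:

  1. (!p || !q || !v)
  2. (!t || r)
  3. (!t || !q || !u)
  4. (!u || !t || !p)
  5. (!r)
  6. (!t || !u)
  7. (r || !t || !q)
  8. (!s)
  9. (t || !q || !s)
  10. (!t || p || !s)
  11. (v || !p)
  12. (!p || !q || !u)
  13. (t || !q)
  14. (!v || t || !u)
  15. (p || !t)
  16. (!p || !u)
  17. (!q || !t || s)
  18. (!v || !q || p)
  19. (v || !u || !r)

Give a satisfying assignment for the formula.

(!r) is a unit clause, so r = False.
The clause (!t) is unit: t must be False.
(!s) is a unit clause, so s = False.
The clause (!q) is unit: q must be False.
Pure literal: p appears only negated; assign p = False.
u occurs only negated in the remaining clauses — set u = False.
v is now unconstrained; take v = True.
Check each clause:
  1. (!p || !q || !v) — !p is true.
  2. (!t || r) — !t is true.
  3. (!q || !t || !u) — !u is true.
  4. (!t || !u || !p) — !u is true.
  5. (!r) — !r is true.
  6. (!u || !t) — !u is true.
  7. (!t || !q || r) — !q is true.
  8. (!s) — !s is true.
  9. (!s || t || !q) — !s is true.
  10. (p || !t || !s) — !t is true.
  11. (v || !p) — !p is true.
  12. (!u || !q || !p) — !u is true.
  13. (!q || t) — !q is true.
  14. (t || !u || !v) — !u is true.
  15. (p || !t) — !t is true.
  16. (!p || !u) — !u is true.
  17. (!t || s || !q) — !t is true.
  18. (!v || p || !q) — !q is true.
  19. (!u || v || !r) — !u is true.

p=F, q=F, r=F, s=F, t=F, u=F, v=T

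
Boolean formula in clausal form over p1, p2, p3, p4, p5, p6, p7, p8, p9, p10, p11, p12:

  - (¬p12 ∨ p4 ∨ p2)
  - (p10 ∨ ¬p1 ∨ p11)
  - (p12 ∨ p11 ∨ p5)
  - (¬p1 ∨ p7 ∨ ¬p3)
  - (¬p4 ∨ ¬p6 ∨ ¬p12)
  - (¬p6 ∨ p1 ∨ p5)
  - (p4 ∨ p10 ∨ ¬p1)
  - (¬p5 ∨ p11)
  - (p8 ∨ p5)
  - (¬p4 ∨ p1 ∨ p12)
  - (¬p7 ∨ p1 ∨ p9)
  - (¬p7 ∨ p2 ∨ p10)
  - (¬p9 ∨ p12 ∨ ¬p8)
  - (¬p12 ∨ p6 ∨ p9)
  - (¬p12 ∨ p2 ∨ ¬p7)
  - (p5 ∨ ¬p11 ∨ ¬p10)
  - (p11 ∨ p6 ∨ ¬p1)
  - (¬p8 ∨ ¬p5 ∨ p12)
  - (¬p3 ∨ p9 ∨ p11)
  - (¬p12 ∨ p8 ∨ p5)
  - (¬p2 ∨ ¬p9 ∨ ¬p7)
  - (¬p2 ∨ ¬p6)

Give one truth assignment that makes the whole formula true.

p1=True  p2=False  p3=False  p4=True  p5=True  p6=True  p7=False  p8=False  p9=False  p10=False  p11=True  p12=False

Pure literal: p3 appears only negated; assign p3 = False.
Branch on p1: take p1 = True.
Branch on p2: take p2 = False.
Try p4 = True.
The remaining clauses are satisfied by p5 = True, p6 = True, p7 = False, p8 = False, p9 = False, p10 = False, p11 = True, p12 = False.
Check each clause:
  1. (p2 ∨ ¬p12 ∨ p4) — p4 is true.
  2. (¬p1 ∨ p11 ∨ p10) — p11 is true.
  3. (p5 ∨ p11 ∨ p12) — p11 is true.
  4. (¬p1 ∨ ¬p3 ∨ p7) — ¬p3 is true.
  5. (¬p12 ∨ ¬p4 ∨ ¬p6) — ¬p12 is true.
  6. (p5 ∨ p1 ∨ ¬p6) — p1 is true.
  7. (p10 ∨ p4 ∨ ¬p1) — p4 is true.
  8. (p11 ∨ ¬p5) — p11 is true.
  9. (p5 ∨ p8) — p5 is true.
  10. (p1 ∨ p12 ∨ ¬p4) — p1 is true.
  11. (¬p7 ∨ p1 ∨ p9) — ¬p7 is true.
  12. (p10 ∨ p2 ∨ ¬p7) — ¬p7 is true.
  13. (¬p9 ∨ p12 ∨ ¬p8) — ¬p8 is true.
  14. (¬p12 ∨ p9 ∨ p6) — ¬p12 is true.
  15. (¬p7 ∨ p2 ∨ ¬p12) — ¬p7 is true.
  16. (¬p10 ∨ ¬p11 ∨ p5) — p5 is true.
  17. (p11 ∨ p6 ∨ ¬p1) — p11 is true.
  18. (p12 ∨ ¬p5 ∨ ¬p8) — ¬p8 is true.
  19. (p9 ∨ ¬p3 ∨ p11) — p11 is true.
  20. (p8 ∨ p5 ∨ ¬p12) — ¬p12 is true.
  21. (¬p2 ∨ ¬p7 ∨ ¬p9) — ¬p7 is true.
  22. (¬p2 ∨ ¬p6) — ¬p2 is true.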